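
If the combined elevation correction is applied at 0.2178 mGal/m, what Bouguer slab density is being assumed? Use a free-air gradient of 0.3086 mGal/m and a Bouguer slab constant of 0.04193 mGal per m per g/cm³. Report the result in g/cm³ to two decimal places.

0.2178 = 0.3086 − 0.04193 × ρ
ρ = (0.3086 − 0.2178) / 0.04193 = 2.17 g/cm³

2.17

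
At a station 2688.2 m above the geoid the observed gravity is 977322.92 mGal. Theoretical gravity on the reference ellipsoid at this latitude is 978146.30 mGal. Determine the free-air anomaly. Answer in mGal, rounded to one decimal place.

Free-air correction = 0.3086 × 2688.2 = 829.58 mGal
Free-air anomaly = 977322.92 − 978146.30 + (829.58) = 6.20 mGal

6.2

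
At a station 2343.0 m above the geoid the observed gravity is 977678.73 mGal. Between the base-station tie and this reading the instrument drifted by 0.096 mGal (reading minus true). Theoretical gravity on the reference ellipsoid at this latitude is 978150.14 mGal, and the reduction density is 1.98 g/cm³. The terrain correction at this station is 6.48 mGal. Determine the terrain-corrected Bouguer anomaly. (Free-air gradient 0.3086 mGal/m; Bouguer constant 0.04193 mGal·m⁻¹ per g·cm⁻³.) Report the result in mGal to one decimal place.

Drift-corrected reading = 977678.73 − (0.096) = 977678.634 mGal
Free-air correction = 0.3086 × 2343.0 = 723.05 mGal
Free-air anomaly = 977678.634 − 978150.14 + (723.05) = 251.544 mGal
Bouguer slab correction = 0.04193 × 1.98 × 2343.0 = 194.52 mGal
Simple Bouguer anomaly = 251.544 − (194.52) = 57.024 mGal
Complete Bouguer anomaly = 57.024 + 6.48 = 63.504 mGal

63.5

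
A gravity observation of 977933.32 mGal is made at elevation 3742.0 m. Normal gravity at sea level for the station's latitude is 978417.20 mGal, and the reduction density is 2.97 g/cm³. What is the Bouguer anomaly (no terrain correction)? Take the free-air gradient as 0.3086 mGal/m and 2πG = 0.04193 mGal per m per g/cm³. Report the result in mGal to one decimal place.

Free-air correction = 0.3086 × 3742.0 = 1154.78 mGal
Free-air anomaly = 977933.32 − 978417.20 + (1154.78) = 670.90 mGal
Bouguer slab correction = 0.04193 × 2.97 × 3742.0 = 466.00 mGal
Simple Bouguer anomaly = 670.90 − (466.00) = 204.90 mGal

204.9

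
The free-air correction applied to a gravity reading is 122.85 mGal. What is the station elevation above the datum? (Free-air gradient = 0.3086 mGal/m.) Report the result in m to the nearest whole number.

h = 122.85 / 0.3086 = 398.09 m

398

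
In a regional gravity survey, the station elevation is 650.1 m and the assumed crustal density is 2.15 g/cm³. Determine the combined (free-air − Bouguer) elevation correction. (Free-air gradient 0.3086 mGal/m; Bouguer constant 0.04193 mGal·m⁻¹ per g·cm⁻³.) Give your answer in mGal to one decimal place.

142.0

Combined gradient = 0.3086 − 0.04193 × 2.15 = 0.2184505 mGal/m
Combined elevation correction = 0.2184505 × 650.1 = 142.0 mGal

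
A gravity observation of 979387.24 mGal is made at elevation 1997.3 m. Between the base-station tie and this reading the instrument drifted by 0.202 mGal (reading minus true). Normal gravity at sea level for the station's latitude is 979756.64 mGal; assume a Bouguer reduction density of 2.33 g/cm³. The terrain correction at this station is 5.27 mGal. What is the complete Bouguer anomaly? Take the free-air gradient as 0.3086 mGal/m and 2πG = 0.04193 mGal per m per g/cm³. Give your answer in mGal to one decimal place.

56.9

Drift-corrected reading = 979387.24 − (0.202) = 979387.038 mGal
Free-air correction = 0.3086 × 1997.3 = 616.37 mGal
Free-air anomaly = 979387.038 − 979756.64 + (616.37) = 246.768 mGal
Bouguer slab correction = 0.04193 × 2.33 × 1997.3 = 195.13 mGal
Simple Bouguer anomaly = 246.768 − (195.13) = 51.638 mGal
Complete Bouguer anomaly = 51.638 + 5.27 = 56.908 mGal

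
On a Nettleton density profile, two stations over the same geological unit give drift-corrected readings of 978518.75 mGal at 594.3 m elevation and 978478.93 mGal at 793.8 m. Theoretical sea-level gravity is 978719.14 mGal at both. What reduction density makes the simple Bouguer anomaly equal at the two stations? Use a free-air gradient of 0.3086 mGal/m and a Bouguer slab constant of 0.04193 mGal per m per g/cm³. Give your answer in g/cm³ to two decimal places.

2.60

Δg_obs = 978478.93 − 978518.75 = -39.82 mGal over Δh = 793.8 − 594.3 = 199.5 m
Equal Bouguer anomalies ⇒ Δg_obs + (0.3086 − 0.04193ρ)·Δh = 0
0.3086 − 0.04193ρ = −Δg_obs/Δh = 0.19960
ρ = (0.3086 − 0.19960) / 0.04193 = 2.60 g/cm³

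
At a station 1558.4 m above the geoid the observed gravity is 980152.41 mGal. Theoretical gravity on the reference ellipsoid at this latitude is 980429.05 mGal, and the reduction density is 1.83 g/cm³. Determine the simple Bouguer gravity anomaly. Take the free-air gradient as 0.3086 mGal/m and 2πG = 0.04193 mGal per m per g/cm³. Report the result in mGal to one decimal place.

Free-air correction = 0.3086 × 1558.4 = 480.92 mGal
Free-air anomaly = 980152.41 − 980429.05 + (480.92) = 204.28 mGal
Bouguer slab correction = 0.04193 × 1.83 × 1558.4 = 119.58 mGal
Simple Bouguer anomaly = 204.28 − (119.58) = 84.70 mGal

84.7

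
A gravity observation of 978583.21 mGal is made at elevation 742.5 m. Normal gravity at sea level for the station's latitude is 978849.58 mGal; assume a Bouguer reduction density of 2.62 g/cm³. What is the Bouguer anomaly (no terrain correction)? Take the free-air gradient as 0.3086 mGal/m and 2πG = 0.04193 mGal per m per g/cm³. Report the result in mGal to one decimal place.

-118.8

Free-air correction = 0.3086 × 742.5 = 229.14 mGal
Free-air anomaly = 978583.21 − 978849.58 + (229.14) = -37.23 mGal
Bouguer slab correction = 0.04193 × 2.62 × 742.5 = 81.57 mGal
Simple Bouguer anomaly = -37.23 − (81.57) = -118.80 mGal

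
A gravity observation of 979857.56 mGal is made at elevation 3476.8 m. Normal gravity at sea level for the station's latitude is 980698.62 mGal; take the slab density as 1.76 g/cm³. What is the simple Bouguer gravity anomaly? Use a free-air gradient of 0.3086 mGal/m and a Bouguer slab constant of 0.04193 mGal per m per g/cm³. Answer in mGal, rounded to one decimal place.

Free-air correction = 0.3086 × 3476.8 = 1072.94 mGal
Free-air anomaly = 979857.56 − 980698.62 + (1072.94) = 231.88 mGal
Bouguer slab correction = 0.04193 × 1.76 × 3476.8 = 256.58 mGal
Simple Bouguer anomaly = 231.88 − (256.58) = -24.70 mGal

-24.7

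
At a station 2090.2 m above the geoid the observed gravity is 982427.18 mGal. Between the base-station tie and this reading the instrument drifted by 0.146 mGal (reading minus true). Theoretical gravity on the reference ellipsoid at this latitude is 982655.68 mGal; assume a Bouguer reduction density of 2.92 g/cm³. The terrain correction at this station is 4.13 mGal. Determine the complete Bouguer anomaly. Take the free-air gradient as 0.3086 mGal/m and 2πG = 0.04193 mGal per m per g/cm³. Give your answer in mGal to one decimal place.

164.6

Drift-corrected reading = 982427.18 − (0.146) = 982427.034 mGal
Free-air correction = 0.3086 × 2090.2 = 645.04 mGal
Free-air anomaly = 982427.034 − 982655.68 + (645.04) = 416.394 mGal
Bouguer slab correction = 0.04193 × 2.92 × 2090.2 = 255.91 mGal
Simple Bouguer anomaly = 416.394 − (255.91) = 160.484 mGal
Complete Bouguer anomaly = 160.484 + 4.13 = 164.614 mGal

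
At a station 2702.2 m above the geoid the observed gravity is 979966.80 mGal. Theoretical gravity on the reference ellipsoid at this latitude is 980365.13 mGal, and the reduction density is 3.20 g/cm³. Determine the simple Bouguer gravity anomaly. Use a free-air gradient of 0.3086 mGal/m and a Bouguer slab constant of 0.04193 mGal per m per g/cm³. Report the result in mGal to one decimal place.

73.0

Free-air correction = 0.3086 × 2702.2 = 833.90 mGal
Free-air anomaly = 979966.80 − 980365.13 + (833.90) = 435.57 mGal
Bouguer slab correction = 0.04193 × 3.20 × 2702.2 = 362.57 mGal
Simple Bouguer anomaly = 435.57 − (362.57) = 73.00 mGal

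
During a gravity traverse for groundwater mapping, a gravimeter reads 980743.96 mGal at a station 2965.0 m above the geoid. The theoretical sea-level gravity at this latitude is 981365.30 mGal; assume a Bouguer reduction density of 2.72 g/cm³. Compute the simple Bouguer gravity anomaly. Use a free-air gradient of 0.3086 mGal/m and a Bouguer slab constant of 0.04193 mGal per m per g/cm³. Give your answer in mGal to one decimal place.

-44.5

Free-air correction = 0.3086 × 2965.0 = 915.00 mGal
Free-air anomaly = 980743.96 − 981365.30 + (915.00) = 293.66 mGal
Bouguer slab correction = 0.04193 × 2.72 × 2965.0 = 338.16 mGal
Simple Bouguer anomaly = 293.66 − (338.16) = -44.50 mGal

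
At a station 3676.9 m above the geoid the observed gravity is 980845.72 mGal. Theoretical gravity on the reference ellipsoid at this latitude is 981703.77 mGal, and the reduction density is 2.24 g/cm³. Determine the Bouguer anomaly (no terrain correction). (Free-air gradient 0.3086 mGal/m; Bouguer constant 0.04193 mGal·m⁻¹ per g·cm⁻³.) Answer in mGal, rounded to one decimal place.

-68.7

Free-air correction = 0.3086 × 3676.9 = 1134.69 mGal
Free-air anomaly = 980845.72 − 981703.77 + (1134.69) = 276.64 mGal
Bouguer slab correction = 0.04193 × 2.24 × 3676.9 = 345.35 mGal
Simple Bouguer anomaly = 276.64 − (345.35) = -68.71 mGal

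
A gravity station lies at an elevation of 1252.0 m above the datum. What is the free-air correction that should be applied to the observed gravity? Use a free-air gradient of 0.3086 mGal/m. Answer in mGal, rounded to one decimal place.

Free-air correction = 0.3086 × 1252.0 = 386.4 mGal

386.4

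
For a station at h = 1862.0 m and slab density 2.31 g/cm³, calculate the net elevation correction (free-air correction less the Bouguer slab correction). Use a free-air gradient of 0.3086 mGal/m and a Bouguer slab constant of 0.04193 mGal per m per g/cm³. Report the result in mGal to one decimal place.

Combined gradient = 0.3086 − 0.04193 × 2.31 = 0.2117417 mGal/m
Combined elevation correction = 0.2117417 × 1862.0 = 394.3 mGal

394.3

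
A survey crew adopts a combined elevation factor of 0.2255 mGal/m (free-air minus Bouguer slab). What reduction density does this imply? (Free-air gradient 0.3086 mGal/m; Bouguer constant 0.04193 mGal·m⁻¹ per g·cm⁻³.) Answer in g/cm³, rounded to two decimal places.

1.98

0.2255 = 0.3086 − 0.04193 × ρ
ρ = (0.3086 − 0.2255) / 0.04193 = 1.98 g/cm³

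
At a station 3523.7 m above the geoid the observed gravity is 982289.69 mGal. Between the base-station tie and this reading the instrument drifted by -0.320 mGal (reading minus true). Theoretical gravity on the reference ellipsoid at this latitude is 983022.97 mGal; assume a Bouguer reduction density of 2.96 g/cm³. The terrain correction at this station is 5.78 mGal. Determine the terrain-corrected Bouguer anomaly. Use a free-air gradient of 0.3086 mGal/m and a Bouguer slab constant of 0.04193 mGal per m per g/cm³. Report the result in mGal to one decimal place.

-77.1

Drift-corrected reading = 982289.69 − (-0.320) = 982290.010 mGal
Free-air correction = 0.3086 × 3523.7 = 1087.41 mGal
Free-air anomaly = 982290.010 − 983022.97 + (1087.41) = 354.450 mGal
Bouguer slab correction = 0.04193 × 2.96 × 3523.7 = 437.34 mGal
Simple Bouguer anomaly = 354.450 − (437.34) = -82.890 mGal
Complete Bouguer anomaly = -82.890 + 5.78 = -77.110 mGal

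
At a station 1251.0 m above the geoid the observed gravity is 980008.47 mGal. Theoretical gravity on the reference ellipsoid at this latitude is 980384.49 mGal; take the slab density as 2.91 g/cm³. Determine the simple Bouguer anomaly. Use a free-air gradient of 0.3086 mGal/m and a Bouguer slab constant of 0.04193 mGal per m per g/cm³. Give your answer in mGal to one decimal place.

Free-air correction = 0.3086 × 1251.0 = 386.06 mGal
Free-air anomaly = 980008.47 − 980384.49 + (386.06) = 10.04 mGal
Bouguer slab correction = 0.04193 × 2.91 × 1251.0 = 152.64 mGal
Simple Bouguer anomaly = 10.04 − (152.64) = -142.60 mGal

-142.6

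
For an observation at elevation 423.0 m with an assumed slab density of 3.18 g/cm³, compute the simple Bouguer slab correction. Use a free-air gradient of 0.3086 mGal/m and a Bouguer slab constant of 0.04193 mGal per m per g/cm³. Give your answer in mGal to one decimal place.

56.4

Bouguer slab correction = 0.04193 × 3.18 × 423.0 = 56.4 mGal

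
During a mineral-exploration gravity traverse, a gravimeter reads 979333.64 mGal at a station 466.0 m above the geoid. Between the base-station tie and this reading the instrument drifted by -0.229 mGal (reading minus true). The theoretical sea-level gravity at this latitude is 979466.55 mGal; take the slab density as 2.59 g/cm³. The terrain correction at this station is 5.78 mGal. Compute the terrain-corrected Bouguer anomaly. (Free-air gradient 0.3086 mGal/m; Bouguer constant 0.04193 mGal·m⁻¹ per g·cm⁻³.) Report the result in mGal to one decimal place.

-33.7

Drift-corrected reading = 979333.64 − (-0.229) = 979333.869 mGal
Free-air correction = 0.3086 × 466.0 = 143.81 mGal
Free-air anomaly = 979333.869 − 979466.55 + (143.81) = 11.129 mGal
Bouguer slab correction = 0.04193 × 2.59 × 466.0 = 50.61 mGal
Simple Bouguer anomaly = 11.129 − (50.61) = -39.481 mGal
Complete Bouguer anomaly = -39.481 + 5.78 = -33.701 mGal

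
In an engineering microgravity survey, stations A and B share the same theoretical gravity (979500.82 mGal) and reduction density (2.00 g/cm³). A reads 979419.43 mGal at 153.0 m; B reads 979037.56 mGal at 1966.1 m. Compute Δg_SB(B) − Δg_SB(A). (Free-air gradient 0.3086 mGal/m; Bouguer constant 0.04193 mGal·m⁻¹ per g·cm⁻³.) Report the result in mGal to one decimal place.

Δg_SB(A) = 979419.43 − 979500.82 + 0.3086×153.0 − 0.04193×2.00×153.0 = -47.00 mGal
Δg_SB(B) = 979037.56 − 979500.82 + 0.3086×1966.1 − 0.04193×2.00×1966.1 = -21.40 mGal
Difference = -21.40 − (-47.00) = 25.60 mGal

25.6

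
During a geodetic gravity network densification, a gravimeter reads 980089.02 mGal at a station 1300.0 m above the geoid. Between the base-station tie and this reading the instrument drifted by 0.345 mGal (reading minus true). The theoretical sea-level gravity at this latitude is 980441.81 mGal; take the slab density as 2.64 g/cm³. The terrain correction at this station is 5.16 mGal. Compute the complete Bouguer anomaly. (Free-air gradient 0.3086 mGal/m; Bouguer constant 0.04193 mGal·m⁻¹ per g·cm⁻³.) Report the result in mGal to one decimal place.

Drift-corrected reading = 980089.02 − (0.345) = 980088.675 mGal
Free-air correction = 0.3086 × 1300.0 = 401.18 mGal
Free-air anomaly = 980088.675 − 980441.81 + (401.18) = 48.045 mGal
Bouguer slab correction = 0.04193 × 2.64 × 1300.0 = 143.90 mGal
Simple Bouguer anomaly = 48.045 − (143.90) = -95.855 mGal
Complete Bouguer anomaly = -95.855 + 5.16 = -90.695 mGal

-90.7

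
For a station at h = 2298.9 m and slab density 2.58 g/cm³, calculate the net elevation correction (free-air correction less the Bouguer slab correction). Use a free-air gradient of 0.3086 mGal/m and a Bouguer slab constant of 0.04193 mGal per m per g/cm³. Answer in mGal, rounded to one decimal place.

Combined gradient = 0.3086 − 0.04193 × 2.58 = 0.2004206 mGal/m
Combined elevation correction = 0.2004206 × 2298.9 = 460.7 mGal

460.7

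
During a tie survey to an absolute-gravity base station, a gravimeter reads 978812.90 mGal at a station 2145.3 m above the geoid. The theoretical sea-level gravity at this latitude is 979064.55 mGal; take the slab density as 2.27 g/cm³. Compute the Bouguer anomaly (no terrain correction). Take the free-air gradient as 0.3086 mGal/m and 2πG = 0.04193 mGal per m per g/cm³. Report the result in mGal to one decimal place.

206.2

Free-air correction = 0.3086 × 2145.3 = 662.04 mGal
Free-air anomaly = 978812.90 − 979064.55 + (662.04) = 410.39 mGal
Bouguer slab correction = 0.04193 × 2.27 × 2145.3 = 204.19 mGal
Simple Bouguer anomaly = 410.39 − (204.19) = 206.20 mGal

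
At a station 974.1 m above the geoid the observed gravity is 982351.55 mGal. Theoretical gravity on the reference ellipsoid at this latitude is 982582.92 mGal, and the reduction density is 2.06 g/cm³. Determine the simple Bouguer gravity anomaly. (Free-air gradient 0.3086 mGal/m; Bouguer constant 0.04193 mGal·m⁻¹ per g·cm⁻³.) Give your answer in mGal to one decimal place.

-14.9

Free-air correction = 0.3086 × 974.1 = 300.61 mGal
Free-air anomaly = 982351.55 − 982582.92 + (300.61) = 69.24 mGal
Bouguer slab correction = 0.04193 × 2.06 × 974.1 = 84.14 mGal
Simple Bouguer anomaly = 69.24 − (84.14) = -14.90 mGal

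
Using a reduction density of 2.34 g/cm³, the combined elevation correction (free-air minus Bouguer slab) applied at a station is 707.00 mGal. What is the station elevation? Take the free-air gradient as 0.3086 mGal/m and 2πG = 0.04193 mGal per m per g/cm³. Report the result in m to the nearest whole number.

3359

Combined gradient = 0.3086 − 0.04193 × 2.34 = 0.2104838 mGal/m
h = 707.00 / 0.2104838 = 3358.93 m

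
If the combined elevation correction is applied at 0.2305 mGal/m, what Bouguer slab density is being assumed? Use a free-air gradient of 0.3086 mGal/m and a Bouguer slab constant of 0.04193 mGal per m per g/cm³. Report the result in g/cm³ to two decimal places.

1.86

0.2305 = 0.3086 − 0.04193 × ρ
ρ = (0.3086 − 0.2305) / 0.04193 = 1.86 g/cm³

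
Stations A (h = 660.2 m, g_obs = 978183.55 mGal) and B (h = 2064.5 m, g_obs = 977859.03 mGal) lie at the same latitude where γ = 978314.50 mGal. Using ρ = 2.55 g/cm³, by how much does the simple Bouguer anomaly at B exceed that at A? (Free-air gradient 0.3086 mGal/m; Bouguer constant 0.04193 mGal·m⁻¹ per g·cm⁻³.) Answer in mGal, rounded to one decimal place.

Δg_SB(A) = 978183.55 − 978314.50 + 0.3086×660.2 − 0.04193×2.55×660.2 = 2.20 mGal
Δg_SB(B) = 977859.03 − 978314.50 + 0.3086×2064.5 − 0.04193×2.55×2064.5 = -39.10 mGal
Difference = -39.10 − (2.20) = -41.30 mGal

-41.3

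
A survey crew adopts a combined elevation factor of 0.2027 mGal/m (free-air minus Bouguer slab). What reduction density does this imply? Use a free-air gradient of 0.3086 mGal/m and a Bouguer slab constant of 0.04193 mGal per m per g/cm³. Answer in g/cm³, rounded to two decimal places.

0.2027 = 0.3086 − 0.04193 × ρ
ρ = (0.3086 − 0.2027) / 0.04193 = 2.53 g/cm³

2.53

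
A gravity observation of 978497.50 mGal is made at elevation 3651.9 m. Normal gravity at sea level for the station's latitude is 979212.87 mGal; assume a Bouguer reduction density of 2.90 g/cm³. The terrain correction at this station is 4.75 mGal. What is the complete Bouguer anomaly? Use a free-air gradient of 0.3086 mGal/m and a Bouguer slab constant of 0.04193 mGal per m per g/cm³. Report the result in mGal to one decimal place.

-27.7

Free-air correction = 0.3086 × 3651.9 = 1126.98 mGal
Free-air anomaly = 978497.50 − 979212.87 + (1126.98) = 411.61 mGal
Bouguer slab correction = 0.04193 × 2.90 × 3651.9 = 444.06 mGal
Simple Bouguer anomaly = 411.61 − (444.06) = -32.45 mGal
Complete Bouguer anomaly = -32.45 + 4.75 = -27.70 mGal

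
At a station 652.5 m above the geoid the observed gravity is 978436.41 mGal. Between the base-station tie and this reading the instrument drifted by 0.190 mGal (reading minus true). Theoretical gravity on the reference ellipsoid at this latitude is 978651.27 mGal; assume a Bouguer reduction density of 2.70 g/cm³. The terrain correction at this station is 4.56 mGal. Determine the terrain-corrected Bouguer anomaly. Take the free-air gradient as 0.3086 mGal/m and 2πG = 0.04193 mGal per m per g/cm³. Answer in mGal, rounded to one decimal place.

-83.0

Drift-corrected reading = 978436.41 − (0.190) = 978436.220 mGal
Free-air correction = 0.3086 × 652.5 = 201.36 mGal
Free-air anomaly = 978436.220 − 978651.27 + (201.36) = -13.690 mGal
Bouguer slab correction = 0.04193 × 2.70 × 652.5 = 73.87 mGal
Simple Bouguer anomaly = -13.690 − (73.87) = -87.560 mGal
Complete Bouguer anomaly = -87.560 + 4.56 = -83.000 mGal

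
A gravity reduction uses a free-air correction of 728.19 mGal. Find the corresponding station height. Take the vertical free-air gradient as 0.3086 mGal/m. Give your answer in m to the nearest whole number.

2360

h = 728.19 / 0.3086 = 2359.66 m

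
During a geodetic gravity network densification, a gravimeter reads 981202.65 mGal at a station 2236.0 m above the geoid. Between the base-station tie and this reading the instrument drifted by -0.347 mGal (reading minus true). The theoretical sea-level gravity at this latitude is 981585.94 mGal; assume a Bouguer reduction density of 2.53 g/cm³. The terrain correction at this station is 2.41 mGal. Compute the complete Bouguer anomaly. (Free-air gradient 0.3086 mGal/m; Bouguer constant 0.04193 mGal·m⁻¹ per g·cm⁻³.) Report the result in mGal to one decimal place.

Drift-corrected reading = 981202.65 − (-0.347) = 981202.997 mGal
Free-air correction = 0.3086 × 2236.0 = 690.03 mGal
Free-air anomaly = 981202.997 − 981585.94 + (690.03) = 307.087 mGal
Bouguer slab correction = 0.04193 × 2.53 × 2236.0 = 237.20 mGal
Simple Bouguer anomaly = 307.087 − (237.20) = 69.887 mGal
Complete Bouguer anomaly = 69.887 + 2.41 = 72.297 mGal

72.3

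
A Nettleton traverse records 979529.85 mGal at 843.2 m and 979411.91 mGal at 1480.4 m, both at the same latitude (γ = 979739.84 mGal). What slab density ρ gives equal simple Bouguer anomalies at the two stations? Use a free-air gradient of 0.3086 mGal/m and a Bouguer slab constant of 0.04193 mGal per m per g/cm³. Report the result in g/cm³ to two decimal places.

2.95

Δg_obs = 979411.91 − 979529.85 = -117.94 mGal over Δh = 1480.4 − 843.2 = 637.2 m
Equal Bouguer anomalies ⇒ Δg_obs + (0.3086 − 0.04193ρ)·Δh = 0
0.3086 − 0.04193ρ = −Δg_obs/Δh = 0.18509
ρ = (0.3086 − 0.18509) / 0.04193 = 2.95 g/cm³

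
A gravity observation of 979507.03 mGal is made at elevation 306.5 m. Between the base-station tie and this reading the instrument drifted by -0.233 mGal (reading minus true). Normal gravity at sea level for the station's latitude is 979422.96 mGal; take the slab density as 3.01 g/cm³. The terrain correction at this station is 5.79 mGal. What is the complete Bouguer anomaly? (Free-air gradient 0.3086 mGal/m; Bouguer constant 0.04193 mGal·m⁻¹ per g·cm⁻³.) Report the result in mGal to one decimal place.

146.0

Drift-corrected reading = 979507.03 − (-0.233) = 979507.263 mGal
Free-air correction = 0.3086 × 306.5 = 94.59 mGal
Free-air anomaly = 979507.263 − 979422.96 + (94.59) = 178.893 mGal
Bouguer slab correction = 0.04193 × 3.01 × 306.5 = 38.68 mGal
Simple Bouguer anomaly = 178.893 − (38.68) = 140.213 mGal
Complete Bouguer anomaly = 140.213 + 5.79 = 146.003 mGal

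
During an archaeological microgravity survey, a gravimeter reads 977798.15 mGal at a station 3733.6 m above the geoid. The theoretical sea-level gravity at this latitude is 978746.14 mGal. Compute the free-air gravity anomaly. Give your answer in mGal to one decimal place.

Free-air correction = 0.3086 × 3733.6 = 1152.19 mGal
Free-air anomaly = 977798.15 − 978746.14 + (1152.19) = 204.20 mGal

204.2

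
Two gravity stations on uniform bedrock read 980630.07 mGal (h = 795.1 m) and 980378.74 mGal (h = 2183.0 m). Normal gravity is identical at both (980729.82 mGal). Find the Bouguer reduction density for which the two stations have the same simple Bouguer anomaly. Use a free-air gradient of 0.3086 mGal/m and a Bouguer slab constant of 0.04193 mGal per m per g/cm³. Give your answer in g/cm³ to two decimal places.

Δg_obs = 980378.74 − 980630.07 = -251.33 mGal over Δh = 2183.0 − 795.1 = 1387.9 m
Equal Bouguer anomalies ⇒ Δg_obs + (0.3086 − 0.04193ρ)·Δh = 0
0.3086 − 0.04193ρ = −Δg_obs/Δh = 0.18109
ρ = (0.3086 − 0.18109) / 0.04193 = 3.04 g/cm³

3.04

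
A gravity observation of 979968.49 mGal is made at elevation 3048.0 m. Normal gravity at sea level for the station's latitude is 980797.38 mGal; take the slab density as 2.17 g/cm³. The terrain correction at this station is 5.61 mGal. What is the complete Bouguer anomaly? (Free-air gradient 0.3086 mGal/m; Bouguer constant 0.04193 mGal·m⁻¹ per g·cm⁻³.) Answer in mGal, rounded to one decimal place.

Free-air correction = 0.3086 × 3048.0 = 940.61 mGal
Free-air anomaly = 979968.49 − 980797.38 + (940.61) = 111.72 mGal
Bouguer slab correction = 0.04193 × 2.17 × 3048.0 = 277.33 mGal
Simple Bouguer anomaly = 111.72 − (277.33) = -165.61 mGal
Complete Bouguer anomaly = -165.61 + 5.61 = -160.00 mGal

-160.0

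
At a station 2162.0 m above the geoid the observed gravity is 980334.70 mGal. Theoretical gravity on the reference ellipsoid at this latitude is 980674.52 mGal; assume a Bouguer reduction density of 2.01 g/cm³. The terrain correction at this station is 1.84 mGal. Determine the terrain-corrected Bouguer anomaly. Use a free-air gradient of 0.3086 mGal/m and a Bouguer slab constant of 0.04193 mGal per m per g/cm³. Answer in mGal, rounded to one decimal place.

147.0

Free-air correction = 0.3086 × 2162.0 = 667.19 mGal
Free-air anomaly = 980334.70 − 980674.52 + (667.19) = 327.37 mGal
Bouguer slab correction = 0.04193 × 2.01 × 2162.0 = 182.21 mGal
Simple Bouguer anomaly = 327.37 − (182.21) = 145.16 mGal
Complete Bouguer anomaly = 145.16 + 1.84 = 147.00 mGal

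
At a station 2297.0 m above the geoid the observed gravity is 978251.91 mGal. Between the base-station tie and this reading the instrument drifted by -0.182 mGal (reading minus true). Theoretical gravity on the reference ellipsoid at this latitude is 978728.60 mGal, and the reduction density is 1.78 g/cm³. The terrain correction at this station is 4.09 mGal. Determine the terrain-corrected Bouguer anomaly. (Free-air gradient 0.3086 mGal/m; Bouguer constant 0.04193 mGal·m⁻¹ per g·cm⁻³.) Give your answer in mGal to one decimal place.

65.0

Drift-corrected reading = 978251.91 − (-0.182) = 978252.092 mGal
Free-air correction = 0.3086 × 2297.0 = 708.85 mGal
Free-air anomaly = 978252.092 − 978728.60 + (708.85) = 232.342 mGal
Bouguer slab correction = 0.04193 × 1.78 × 2297.0 = 171.44 mGal
Simple Bouguer anomaly = 232.342 − (171.44) = 60.902 mGal
Complete Bouguer anomaly = 60.902 + 4.09 = 64.992 mGal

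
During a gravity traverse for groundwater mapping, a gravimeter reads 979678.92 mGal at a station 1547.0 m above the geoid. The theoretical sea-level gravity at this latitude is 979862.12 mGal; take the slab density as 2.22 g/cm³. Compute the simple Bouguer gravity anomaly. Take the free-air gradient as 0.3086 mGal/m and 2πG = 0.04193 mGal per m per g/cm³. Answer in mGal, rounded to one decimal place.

150.2

Free-air correction = 0.3086 × 1547.0 = 477.40 mGal
Free-air anomaly = 979678.92 − 979862.12 + (477.40) = 294.20 mGal
Bouguer slab correction = 0.04193 × 2.22 × 1547.0 = 144.00 mGal
Simple Bouguer anomaly = 294.20 − (144.00) = 150.20 mGal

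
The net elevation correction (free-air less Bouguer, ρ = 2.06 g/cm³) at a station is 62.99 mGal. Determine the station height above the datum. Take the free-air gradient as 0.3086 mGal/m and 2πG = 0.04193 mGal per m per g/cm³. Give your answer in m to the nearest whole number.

283

Combined gradient = 0.3086 − 0.04193 × 2.06 = 0.2222242 mGal/m
h = 62.99 / 0.2222242 = 283.45 m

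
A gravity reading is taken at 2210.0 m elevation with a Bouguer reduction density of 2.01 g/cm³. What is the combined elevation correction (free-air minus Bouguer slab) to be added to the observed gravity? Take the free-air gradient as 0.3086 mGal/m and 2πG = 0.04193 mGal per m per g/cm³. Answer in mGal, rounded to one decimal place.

Combined gradient = 0.3086 − 0.04193 × 2.01 = 0.2243207 mGal/m
Combined elevation correction = 0.2243207 × 2210.0 = 495.7 mGal

495.7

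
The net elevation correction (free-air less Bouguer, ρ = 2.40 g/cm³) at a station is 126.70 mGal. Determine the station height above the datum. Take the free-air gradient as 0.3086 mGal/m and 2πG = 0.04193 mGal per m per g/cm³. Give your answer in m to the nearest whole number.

Combined gradient = 0.3086 − 0.04193 × 2.40 = 0.2079680 mGal/m
h = 126.70 / 0.2079680 = 609.23 m

609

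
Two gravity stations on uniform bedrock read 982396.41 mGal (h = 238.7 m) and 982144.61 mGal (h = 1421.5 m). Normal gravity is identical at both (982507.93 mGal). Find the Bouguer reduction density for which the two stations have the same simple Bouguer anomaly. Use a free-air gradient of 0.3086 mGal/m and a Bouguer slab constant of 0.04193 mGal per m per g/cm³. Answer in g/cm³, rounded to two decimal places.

Δg_obs = 982144.61 − 982396.41 = -251.80 mGal over Δh = 1421.5 − 238.7 = 1182.8 m
Equal Bouguer anomalies ⇒ Δg_obs + (0.3086 − 0.04193ρ)·Δh = 0
0.3086 − 0.04193ρ = −Δg_obs/Δh = 0.21288
ρ = (0.3086 − 0.21288) / 0.04193 = 2.28 g/cm³

2.28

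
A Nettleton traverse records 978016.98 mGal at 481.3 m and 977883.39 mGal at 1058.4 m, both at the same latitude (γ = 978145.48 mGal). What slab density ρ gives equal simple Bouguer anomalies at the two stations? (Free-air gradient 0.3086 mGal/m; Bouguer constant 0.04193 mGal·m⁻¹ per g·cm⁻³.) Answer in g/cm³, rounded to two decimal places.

Δg_obs = 977883.39 − 978016.98 = -133.59 mGal over Δh = 1058.4 − 481.3 = 577.1 m
Equal Bouguer anomalies ⇒ Δg_obs + (0.3086 − 0.04193ρ)·Δh = 0
0.3086 − 0.04193ρ = −Δg_obs/Δh = 0.23149
ρ = (0.3086 − 0.23149) / 0.04193 = 1.84 g/cm³

1.84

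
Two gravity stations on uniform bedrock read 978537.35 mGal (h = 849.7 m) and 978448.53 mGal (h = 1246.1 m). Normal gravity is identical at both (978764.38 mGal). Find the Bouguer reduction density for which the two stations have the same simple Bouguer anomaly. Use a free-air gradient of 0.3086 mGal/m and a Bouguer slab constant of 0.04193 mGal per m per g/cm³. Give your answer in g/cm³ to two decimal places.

2.02

Δg_obs = 978448.53 − 978537.35 = -88.82 mGal over Δh = 1246.1 − 849.7 = 396.4 m
Equal Bouguer anomalies ⇒ Δg_obs + (0.3086 − 0.04193ρ)·Δh = 0
0.3086 − 0.04193ρ = −Δg_obs/Δh = 0.22407
ρ = (0.3086 − 0.22407) / 0.04193 = 2.02 g/cm³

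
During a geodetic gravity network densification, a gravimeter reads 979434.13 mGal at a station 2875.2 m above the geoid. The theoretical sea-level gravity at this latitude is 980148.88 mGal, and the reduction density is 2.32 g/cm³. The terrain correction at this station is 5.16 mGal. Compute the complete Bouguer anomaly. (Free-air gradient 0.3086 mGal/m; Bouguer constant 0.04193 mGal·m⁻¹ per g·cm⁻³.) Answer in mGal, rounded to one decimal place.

-102.0

Free-air correction = 0.3086 × 2875.2 = 887.29 mGal
Free-air anomaly = 979434.13 − 980148.88 + (887.29) = 172.54 mGal
Bouguer slab correction = 0.04193 × 2.32 × 2875.2 = 279.69 mGal
Simple Bouguer anomaly = 172.54 − (279.69) = -107.15 mGal
Complete Bouguer anomaly = -107.15 + 5.16 = -101.99 mGal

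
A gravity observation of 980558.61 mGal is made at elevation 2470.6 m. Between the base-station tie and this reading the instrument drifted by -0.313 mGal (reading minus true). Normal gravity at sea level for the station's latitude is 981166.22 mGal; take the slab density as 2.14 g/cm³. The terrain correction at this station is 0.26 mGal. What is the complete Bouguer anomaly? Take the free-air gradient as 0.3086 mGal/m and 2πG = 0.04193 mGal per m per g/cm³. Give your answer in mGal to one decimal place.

Drift-corrected reading = 980558.61 − (-0.313) = 980558.923 mGal
Free-air correction = 0.3086 × 2470.6 = 762.43 mGal
Free-air anomaly = 980558.923 − 981166.22 + (762.43) = 155.133 mGal
Bouguer slab correction = 0.04193 × 2.14 × 2470.6 = 221.69 mGal
Simple Bouguer anomaly = 155.133 − (221.69) = -66.557 mGal
Complete Bouguer anomaly = -66.557 + 0.26 = -66.297 mGal

-66.3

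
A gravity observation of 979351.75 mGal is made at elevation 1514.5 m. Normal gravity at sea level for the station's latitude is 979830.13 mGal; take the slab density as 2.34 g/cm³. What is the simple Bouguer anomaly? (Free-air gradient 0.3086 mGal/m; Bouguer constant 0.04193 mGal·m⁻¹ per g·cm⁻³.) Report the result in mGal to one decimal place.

Free-air correction = 0.3086 × 1514.5 = 467.37 mGal
Free-air anomaly = 979351.75 − 979830.13 + (467.37) = -11.01 mGal
Bouguer slab correction = 0.04193 × 2.34 × 1514.5 = 148.60 mGal
Simple Bouguer anomaly = -11.01 − (148.60) = -159.61 mGal

-159.6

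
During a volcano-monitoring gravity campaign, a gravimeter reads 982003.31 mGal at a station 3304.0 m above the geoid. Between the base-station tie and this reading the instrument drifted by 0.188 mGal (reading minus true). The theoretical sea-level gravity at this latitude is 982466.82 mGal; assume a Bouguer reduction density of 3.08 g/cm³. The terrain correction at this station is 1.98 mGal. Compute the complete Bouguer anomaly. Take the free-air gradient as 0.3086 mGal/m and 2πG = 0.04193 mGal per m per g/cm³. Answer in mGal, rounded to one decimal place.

Drift-corrected reading = 982003.31 − (0.188) = 982003.122 mGal
Free-air correction = 0.3086 × 3304.0 = 1019.61 mGal
Free-air anomaly = 982003.122 − 982466.82 + (1019.61) = 555.912 mGal
Bouguer slab correction = 0.04193 × 3.08 × 3304.0 = 426.69 mGal
Simple Bouguer anomaly = 555.912 − (426.69) = 129.222 mGal
Complete Bouguer anomaly = 129.222 + 1.98 = 131.202 mGal

131.2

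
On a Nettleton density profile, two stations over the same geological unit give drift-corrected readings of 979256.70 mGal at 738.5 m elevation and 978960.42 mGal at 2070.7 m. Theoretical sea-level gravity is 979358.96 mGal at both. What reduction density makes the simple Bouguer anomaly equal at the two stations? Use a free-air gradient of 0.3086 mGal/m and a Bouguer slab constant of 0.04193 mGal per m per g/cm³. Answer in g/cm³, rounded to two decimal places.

Δg_obs = 978960.42 − 979256.70 = -296.28 mGal over Δh = 2070.7 − 738.5 = 1332.2 m
Equal Bouguer anomalies ⇒ Δg_obs + (0.3086 − 0.04193ρ)·Δh = 0
0.3086 − 0.04193ρ = −Δg_obs/Δh = 0.22240
ρ = (0.3086 − 0.22240) / 0.04193 = 2.06 g/cm³

2.06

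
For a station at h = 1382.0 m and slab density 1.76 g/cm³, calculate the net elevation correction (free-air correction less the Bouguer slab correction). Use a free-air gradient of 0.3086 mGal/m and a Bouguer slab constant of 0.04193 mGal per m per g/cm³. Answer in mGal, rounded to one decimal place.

324.5

Combined gradient = 0.3086 − 0.04193 × 1.76 = 0.2348032 mGal/m
Combined elevation correction = 0.2348032 × 1382.0 = 324.5 mGal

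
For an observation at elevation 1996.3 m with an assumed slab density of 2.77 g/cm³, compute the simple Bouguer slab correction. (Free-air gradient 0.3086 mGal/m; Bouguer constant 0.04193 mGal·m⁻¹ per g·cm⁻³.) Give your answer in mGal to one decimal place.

231.9

Bouguer slab correction = 0.04193 × 2.77 × 1996.3 = 231.9 mGal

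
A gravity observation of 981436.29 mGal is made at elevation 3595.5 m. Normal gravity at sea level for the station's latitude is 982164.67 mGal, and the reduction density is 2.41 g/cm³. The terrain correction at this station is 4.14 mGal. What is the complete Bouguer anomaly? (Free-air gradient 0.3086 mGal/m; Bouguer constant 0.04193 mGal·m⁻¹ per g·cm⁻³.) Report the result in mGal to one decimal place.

Free-air correction = 0.3086 × 3595.5 = 1109.57 mGal
Free-air anomaly = 981436.29 − 982164.67 + (1109.57) = 381.19 mGal
Bouguer slab correction = 0.04193 × 2.41 × 3595.5 = 363.33 mGal
Simple Bouguer anomaly = 381.19 − (363.33) = 17.86 mGal
Complete Bouguer anomaly = 17.86 + 4.14 = 22.00 mGal

22.0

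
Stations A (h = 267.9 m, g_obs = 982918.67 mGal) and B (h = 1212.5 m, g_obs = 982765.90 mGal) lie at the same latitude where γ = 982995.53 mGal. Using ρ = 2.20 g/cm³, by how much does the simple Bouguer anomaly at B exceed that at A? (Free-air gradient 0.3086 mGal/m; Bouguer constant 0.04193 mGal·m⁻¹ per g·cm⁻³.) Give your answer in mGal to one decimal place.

51.6

Δg_SB(A) = 982918.67 − 982995.53 + 0.3086×267.9 − 0.04193×2.20×267.9 = -18.90 mGal
Δg_SB(B) = 982765.90 − 982995.53 + 0.3086×1212.5 − 0.04193×2.20×1212.5 = 32.70 mGal
Difference = 32.70 − (-18.90) = 51.60 mGal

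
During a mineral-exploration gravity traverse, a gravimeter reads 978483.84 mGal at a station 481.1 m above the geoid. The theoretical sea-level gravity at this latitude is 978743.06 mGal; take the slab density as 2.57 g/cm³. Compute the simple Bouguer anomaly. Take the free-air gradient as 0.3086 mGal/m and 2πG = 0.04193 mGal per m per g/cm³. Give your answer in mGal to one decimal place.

Free-air correction = 0.3086 × 481.1 = 148.47 mGal
Free-air anomaly = 978483.84 − 978743.06 + (148.47) = -110.75 mGal
Bouguer slab correction = 0.04193 × 2.57 × 481.1 = 51.84 mGal
Simple Bouguer anomaly = -110.75 − (51.84) = -162.59 mGal

-162.6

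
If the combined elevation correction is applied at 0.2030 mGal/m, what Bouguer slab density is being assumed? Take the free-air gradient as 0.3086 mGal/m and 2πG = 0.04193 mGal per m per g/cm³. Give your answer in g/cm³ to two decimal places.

2.52

0.2030 = 0.3086 − 0.04193 × ρ
ρ = (0.3086 − 0.2030) / 0.04193 = 2.52 g/cm³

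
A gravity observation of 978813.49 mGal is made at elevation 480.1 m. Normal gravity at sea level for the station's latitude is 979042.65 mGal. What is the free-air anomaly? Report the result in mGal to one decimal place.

Free-air correction = 0.3086 × 480.1 = 148.16 mGal
Free-air anomaly = 978813.49 − 979042.65 + (148.16) = -81.00 mGal

-81.0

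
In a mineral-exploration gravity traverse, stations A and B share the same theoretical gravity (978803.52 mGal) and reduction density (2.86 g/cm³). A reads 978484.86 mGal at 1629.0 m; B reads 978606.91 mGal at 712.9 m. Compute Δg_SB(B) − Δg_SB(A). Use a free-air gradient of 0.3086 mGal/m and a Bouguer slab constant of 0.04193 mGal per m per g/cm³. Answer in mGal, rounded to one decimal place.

Δg_SB(A) = 978484.86 − 978803.52 + 0.3086×1629.0 − 0.04193×2.86×1629.0 = -11.30 mGal
Δg_SB(B) = 978606.91 − 978803.52 + 0.3086×712.9 − 0.04193×2.86×712.9 = -62.10 mGal
Difference = -62.10 − (-11.30) = -50.80 mGal

-50.8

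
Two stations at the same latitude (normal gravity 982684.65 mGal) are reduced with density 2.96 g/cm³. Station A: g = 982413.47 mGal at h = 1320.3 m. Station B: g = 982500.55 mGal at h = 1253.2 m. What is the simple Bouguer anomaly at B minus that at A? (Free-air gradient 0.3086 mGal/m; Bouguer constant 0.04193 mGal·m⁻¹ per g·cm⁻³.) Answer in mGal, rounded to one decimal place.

Δg_SB(A) = 982413.47 − 982684.65 + 0.3086×1320.3 − 0.04193×2.96×1320.3 = -27.60 mGal
Δg_SB(B) = 982500.55 − 982684.65 + 0.3086×1253.2 − 0.04193×2.96×1253.2 = 47.10 mGal
Difference = 47.10 − (-27.60) = 74.70 mGal

74.7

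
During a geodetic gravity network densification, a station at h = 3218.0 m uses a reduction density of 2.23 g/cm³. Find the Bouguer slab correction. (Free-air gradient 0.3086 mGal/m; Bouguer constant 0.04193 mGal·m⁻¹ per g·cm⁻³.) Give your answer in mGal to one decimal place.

300.9

Bouguer slab correction = 0.04193 × 2.23 × 3218.0 = 300.9 mGal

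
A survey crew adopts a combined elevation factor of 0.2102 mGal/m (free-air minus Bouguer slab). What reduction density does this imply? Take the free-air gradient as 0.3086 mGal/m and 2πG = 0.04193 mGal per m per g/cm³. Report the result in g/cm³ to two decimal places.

2.35

0.2102 = 0.3086 − 0.04193 × ρ
ρ = (0.3086 − 0.2102) / 0.04193 = 2.35 g/cm³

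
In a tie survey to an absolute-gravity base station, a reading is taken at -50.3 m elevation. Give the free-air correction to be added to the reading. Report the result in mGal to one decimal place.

Free-air correction = 0.3086 × -50.3 = -15.5 mGal

-15.5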